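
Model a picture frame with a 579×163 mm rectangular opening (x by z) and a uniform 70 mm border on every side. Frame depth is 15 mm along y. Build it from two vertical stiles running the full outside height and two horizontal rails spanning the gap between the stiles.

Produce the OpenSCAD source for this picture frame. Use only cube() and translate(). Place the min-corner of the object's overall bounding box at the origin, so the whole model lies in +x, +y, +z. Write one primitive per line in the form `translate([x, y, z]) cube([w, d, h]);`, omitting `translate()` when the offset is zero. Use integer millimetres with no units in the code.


cube([70, 15, 303]);
translate([649, 0, 0]) cube([70, 15, 303]);
translate([70, 0, 0]) cube([579, 15, 70]);
translate([70, 0, 233]) cube([579, 15, 70]);


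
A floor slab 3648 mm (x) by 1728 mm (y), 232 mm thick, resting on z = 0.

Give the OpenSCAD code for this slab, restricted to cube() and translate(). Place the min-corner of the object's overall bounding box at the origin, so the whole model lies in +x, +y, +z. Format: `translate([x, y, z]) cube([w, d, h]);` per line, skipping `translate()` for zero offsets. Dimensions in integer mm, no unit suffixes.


cube([3648, 1728, 232]);


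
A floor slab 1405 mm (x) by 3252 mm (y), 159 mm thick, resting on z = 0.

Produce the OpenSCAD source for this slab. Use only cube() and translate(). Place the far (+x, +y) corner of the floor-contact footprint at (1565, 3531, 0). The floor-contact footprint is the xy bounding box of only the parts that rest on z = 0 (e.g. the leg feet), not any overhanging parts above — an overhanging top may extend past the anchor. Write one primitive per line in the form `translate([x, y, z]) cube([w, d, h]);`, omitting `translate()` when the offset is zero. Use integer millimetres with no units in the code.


translate([160, 279, 0]) cube([1405, 3252, 159]);


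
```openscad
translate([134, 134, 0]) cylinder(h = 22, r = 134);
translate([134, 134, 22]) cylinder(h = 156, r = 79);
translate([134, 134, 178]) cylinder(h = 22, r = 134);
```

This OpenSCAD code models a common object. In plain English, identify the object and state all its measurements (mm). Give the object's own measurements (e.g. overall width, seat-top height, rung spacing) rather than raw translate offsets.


A spool: two coaxial disc flanges of radius 134 mm and thickness 22 mm, joined by a core cylinder of radius 79 mm and height 156 mm. The lower flange rests on z = 0 and the three cylinders share a vertical axis.


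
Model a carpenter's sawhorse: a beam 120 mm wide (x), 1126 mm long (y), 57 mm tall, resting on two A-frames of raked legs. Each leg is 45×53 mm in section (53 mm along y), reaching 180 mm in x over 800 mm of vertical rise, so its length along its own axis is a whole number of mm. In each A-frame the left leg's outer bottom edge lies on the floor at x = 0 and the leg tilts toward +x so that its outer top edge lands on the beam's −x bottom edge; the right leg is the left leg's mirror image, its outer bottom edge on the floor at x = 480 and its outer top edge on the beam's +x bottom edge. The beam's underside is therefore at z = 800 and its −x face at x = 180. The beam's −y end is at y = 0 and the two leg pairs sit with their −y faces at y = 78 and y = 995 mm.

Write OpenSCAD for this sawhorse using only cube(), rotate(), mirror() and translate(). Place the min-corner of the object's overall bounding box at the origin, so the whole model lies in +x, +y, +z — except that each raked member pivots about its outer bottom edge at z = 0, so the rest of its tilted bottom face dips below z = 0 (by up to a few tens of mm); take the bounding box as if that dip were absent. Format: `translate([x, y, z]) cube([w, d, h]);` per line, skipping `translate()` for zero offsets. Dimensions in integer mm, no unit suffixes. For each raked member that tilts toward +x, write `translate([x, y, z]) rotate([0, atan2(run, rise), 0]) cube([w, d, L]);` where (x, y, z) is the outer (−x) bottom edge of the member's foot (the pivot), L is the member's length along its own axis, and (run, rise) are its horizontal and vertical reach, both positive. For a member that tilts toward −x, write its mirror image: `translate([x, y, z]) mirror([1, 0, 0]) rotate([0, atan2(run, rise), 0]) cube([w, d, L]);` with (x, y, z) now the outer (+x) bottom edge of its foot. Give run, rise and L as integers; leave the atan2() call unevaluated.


// leg length = √(180² + 800²) = 820
// right-leg outer foot x = 2·180 + 120 = 480
// beam min-corner = (180, 0, 800)
translate([180, 0, 800]) cube([120, 1126, 57]);
translate([0, 78, 0]) rotate([0, atan2(180, 800), 0]) cube([45, 53, 820]);
translate([480, 78, 0]) mirror([1, 0, 0]) rotate([0, atan2(180, 800), 0]) cube([45, 53, 820]);
translate([0, 995, 0]) rotate([0, atan2(180, 800), 0]) cube([45, 53, 820]);
translate([480, 995, 0]) mirror([1, 0, 0]) rotate([0, atan2(180, 800), 0]) cube([45, 53, 820]);


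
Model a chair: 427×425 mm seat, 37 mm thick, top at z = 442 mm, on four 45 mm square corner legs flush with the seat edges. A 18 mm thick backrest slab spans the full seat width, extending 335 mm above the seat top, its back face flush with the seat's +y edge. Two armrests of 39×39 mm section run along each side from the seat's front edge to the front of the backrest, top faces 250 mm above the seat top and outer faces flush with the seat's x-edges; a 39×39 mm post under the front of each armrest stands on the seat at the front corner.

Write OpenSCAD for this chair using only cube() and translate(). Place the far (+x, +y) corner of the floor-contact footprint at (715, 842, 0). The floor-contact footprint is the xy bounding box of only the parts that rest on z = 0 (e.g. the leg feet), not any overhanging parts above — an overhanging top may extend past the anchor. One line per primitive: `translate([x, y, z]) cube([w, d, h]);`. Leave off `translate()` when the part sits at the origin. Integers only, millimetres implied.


translate([288, 417, 405]) cube([427, 425, 37]);
translate([288, 417, 0]) cube([45, 45, 405]);
translate([670, 417, 0]) cube([45, 45, 405]);
translate([288, 797, 0]) cube([45, 45, 405]);
translate([670, 797, 0]) cube([45, 45, 405]);
translate([288, 824, 442]) cube([427, 18, 335]);
translate([288, 417, 653]) cube([39, 407, 39]);
translate([676, 417, 653]) cube([39, 407, 39]);
translate([288, 417, 442]) cube([39, 39, 211]);
translate([676, 417, 442]) cube([39, 39, 211]);


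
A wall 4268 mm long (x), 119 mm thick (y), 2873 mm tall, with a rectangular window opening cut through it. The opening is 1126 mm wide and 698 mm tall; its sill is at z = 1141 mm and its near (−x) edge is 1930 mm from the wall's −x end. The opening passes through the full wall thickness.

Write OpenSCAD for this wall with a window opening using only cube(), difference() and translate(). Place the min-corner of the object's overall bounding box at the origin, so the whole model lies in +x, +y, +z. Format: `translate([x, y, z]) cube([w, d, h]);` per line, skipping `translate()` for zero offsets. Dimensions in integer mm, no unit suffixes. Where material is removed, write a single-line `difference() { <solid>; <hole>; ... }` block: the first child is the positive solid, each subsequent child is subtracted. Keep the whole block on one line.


difference() { cube([4268, 119, 2873]); translate([1930, 0, 1141]) cube([1126, 119, 698]); }


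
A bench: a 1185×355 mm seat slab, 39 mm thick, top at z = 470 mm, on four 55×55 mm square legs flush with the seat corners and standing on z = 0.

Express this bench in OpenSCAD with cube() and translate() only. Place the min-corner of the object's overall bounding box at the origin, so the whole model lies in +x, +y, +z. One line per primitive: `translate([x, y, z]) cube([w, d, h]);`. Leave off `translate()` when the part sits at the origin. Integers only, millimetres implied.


translate([0, 0, 431]) cube([1185, 355, 39]);
cube([55, 55, 431]);
translate([0, 300, 0]) cube([55, 55, 431]);
translate([1130, 0, 0]) cube([55, 55, 431]);
translate([1130, 300, 0]) cube([55, 55, 431]);


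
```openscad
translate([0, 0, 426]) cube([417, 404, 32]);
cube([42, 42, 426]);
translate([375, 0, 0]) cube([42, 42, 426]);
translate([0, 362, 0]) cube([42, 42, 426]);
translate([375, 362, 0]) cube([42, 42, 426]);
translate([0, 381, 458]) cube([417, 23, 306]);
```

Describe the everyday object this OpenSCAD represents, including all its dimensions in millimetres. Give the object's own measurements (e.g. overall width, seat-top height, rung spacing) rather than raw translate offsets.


A chair. The seat is a 417×404×32 mm slab with its top at z = 458 mm, on four 42×42 mm corner legs (flush with the seat edges, standing on z = 0). A flat backrest 23 mm thick, 306 mm tall, spans the full seat width and rises from the seat top along its +y edge, rear face flush with the rear of the seat.


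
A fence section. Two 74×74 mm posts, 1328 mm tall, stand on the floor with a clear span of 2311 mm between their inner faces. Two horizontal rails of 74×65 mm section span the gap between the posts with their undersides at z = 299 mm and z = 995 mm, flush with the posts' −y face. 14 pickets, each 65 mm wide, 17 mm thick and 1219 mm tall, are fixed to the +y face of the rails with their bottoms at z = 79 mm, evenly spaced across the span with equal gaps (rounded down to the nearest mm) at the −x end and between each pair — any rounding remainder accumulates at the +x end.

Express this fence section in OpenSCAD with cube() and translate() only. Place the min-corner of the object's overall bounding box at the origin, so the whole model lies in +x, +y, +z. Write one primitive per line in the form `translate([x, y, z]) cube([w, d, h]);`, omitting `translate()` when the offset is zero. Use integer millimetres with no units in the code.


cube([74, 74, 1328]);
translate([2385, 0, 0]) cube([74, 74, 1328]);
translate([74, 0, 299]) cube([2311, 74, 65]);
translate([74, 0, 995]) cube([2311, 74, 65]);
translate([167, 74, 79]) cube([65, 17, 1219]);
translate([325, 74, 79]) cube([65, 17, 1219]);
translate([483, 74, 79]) cube([65, 17, 1219]);
translate([641, 74, 79]) cube([65, 17, 1219]);
translate([799, 74, 79]) cube([65, 17, 1219]);
translate([957, 74, 79]) cube([65, 17, 1219]);
translate([1115, 74, 79]) cube([65, 17, 1219]);
translate([1273, 74, 79]) cube([65, 17, 1219]);
translate([1431, 74, 79]) cube([65, 17, 1219]);
translate([1589, 74, 79]) cube([65, 17, 1219]);
translate([1747, 74, 79]) cube([65, 17, 1219]);
translate([1905, 74, 79]) cube([65, 17, 1219]);
translate([2063, 74, 79]) cube([65, 17, 1219]);
translate([2221, 74, 79]) cube([65, 17, 1219]);


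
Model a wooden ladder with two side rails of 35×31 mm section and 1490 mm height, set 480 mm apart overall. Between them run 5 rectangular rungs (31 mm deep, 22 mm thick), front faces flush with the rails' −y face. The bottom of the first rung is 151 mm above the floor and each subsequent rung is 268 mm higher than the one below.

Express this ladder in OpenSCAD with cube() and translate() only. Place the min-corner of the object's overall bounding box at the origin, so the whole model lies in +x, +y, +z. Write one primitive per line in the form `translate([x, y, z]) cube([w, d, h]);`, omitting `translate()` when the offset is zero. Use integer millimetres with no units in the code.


cube([35, 31, 1490]);
translate([445, 0, 0]) cube([35, 31, 1490]);
translate([35, 0, 151]) cube([410, 31, 22]);
translate([35, 0, 419]) cube([410, 31, 22]);
translate([35, 0, 687]) cube([410, 31, 22]);
translate([35, 0, 955]) cube([410, 31, 22]);
translate([35, 0, 1223]) cube([410, 31, 22]);


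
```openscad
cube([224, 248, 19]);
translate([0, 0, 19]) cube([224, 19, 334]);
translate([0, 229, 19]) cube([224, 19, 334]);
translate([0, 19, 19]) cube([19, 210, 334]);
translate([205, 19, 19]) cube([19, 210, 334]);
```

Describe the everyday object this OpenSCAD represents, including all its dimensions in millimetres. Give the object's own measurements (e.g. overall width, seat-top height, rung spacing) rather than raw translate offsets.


An open-topped rectangular box: outside dimensions 224×248×353 mm, with a uniform wall and base thickness of 19 mm. The base is a full 224×248 slab on the floor; four walls sit on top of the base. The front and back walls (the −y and +y sides) span the full width; the two side walls fit between them.


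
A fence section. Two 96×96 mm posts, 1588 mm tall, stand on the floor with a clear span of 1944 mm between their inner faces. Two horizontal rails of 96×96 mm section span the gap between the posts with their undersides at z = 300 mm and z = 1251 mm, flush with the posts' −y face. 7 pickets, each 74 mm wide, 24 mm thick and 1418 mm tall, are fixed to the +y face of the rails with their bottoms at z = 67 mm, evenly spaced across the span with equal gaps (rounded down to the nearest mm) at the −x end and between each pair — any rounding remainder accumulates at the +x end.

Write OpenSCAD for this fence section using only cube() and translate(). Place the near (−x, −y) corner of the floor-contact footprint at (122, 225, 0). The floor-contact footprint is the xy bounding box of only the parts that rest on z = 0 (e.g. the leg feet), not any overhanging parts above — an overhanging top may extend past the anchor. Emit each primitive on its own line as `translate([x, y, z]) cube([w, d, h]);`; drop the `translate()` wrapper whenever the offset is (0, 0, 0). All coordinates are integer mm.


translate([122, 225, 0]) cube([96, 96, 1588]);
translate([2162, 225, 0]) cube([96, 96, 1588]);
translate([218, 225, 300]) cube([1944, 96, 96]);
translate([218, 225, 1251]) cube([1944, 96, 96]);
translate([396, 321, 67]) cube([74, 24, 1418]);
translate([648, 321, 67]) cube([74, 24, 1418]);
translate([900, 321, 67]) cube([74, 24, 1418]);
translate([1152, 321, 67]) cube([74, 24, 1418]);
translate([1404, 321, 67]) cube([74, 24, 1418]);
translate([1656, 321, 67]) cube([74, 24, 1418]);
translate([1908, 321, 67]) cube([74, 24, 1418]);


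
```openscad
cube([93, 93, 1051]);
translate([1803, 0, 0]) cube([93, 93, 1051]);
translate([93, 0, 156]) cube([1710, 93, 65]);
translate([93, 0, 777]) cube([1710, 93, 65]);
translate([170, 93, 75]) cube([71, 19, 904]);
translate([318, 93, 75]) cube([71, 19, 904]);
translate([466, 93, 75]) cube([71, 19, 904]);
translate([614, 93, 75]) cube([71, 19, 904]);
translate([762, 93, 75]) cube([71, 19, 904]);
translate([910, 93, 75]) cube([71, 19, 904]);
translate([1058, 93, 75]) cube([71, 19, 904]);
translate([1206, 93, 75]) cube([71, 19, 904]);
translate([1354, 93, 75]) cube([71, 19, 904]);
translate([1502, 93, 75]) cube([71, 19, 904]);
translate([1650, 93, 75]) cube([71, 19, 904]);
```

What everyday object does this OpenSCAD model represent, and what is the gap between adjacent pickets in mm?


A fence section. The picket gap is 77 mm.

Two posts, two rails, 11 pickets — a fence section. Span 1710 mm holds 11 pickets of 71 mm with 12 equal gaps: ⌊(1710 − 11·71) / 12⌋ = 77 mm.


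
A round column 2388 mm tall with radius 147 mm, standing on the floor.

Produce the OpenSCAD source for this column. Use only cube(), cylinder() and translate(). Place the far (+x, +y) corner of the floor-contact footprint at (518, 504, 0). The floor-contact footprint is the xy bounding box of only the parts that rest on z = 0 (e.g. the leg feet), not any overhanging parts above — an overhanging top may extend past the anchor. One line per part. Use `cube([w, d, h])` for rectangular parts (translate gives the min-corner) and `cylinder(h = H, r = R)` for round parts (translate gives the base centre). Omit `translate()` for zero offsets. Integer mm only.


translate([371, 357, 0]) cylinder(h = 2388, r = 147);


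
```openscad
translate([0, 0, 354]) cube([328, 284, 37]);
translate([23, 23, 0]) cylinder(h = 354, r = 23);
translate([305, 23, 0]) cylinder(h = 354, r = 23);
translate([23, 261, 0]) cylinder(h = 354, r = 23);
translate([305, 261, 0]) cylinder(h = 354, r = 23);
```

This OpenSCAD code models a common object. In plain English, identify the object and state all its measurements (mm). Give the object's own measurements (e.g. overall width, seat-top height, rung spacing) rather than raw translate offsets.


A four-legged stool. The seat is a 328×284×37 mm slab whose top surface is at z = 391 mm; four round legs, each 46 mm in diameter, run from the floor (z = 0) to the underside of the seat, each leg's axis is inset half a diameter from the nearest pair of seat edges (so the leg's bounding box is flush with the corner).


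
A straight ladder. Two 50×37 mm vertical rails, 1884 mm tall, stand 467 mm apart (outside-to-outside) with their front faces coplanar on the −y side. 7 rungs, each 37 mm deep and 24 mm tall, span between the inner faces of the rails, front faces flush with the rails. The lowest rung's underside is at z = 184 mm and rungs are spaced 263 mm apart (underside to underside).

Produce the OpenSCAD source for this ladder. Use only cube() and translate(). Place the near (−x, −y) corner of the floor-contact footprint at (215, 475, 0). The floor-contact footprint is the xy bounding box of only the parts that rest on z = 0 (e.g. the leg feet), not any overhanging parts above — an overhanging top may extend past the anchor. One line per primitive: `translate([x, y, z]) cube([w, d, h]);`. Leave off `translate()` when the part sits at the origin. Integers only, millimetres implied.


translate([215, 475, 0]) cube([50, 37, 1884]);
translate([632, 475, 0]) cube([50, 37, 1884]);
translate([265, 475, 184]) cube([367, 37, 24]);
translate([265, 475, 447]) cube([367, 37, 24]);
translate([265, 475, 710]) cube([367, 37, 24]);
translate([265, 475, 973]) cube([367, 37, 24]);
translate([265, 475, 1236]) cube([367, 37, 24]);
translate([265, 475, 1499]) cube([367, 37, 24]);
translate([265, 475, 1762]) cube([367, 37, 24]);


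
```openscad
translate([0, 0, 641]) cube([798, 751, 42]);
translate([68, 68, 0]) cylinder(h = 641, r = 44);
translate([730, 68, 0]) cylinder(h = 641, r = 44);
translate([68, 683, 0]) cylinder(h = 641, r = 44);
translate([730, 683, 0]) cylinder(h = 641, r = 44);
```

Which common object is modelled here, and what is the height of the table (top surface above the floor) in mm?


A table. The table height is 683 mm.

A 798×751×42 slab sits at z = 641 on four Ø88 mm round legs — a table. The top surface is at 641 + 42 = 683 mm.


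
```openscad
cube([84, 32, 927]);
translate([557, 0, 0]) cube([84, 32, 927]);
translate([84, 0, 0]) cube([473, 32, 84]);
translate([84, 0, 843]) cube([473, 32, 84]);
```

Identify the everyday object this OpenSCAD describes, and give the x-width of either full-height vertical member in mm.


A picture frame. The border width is 84 mm.

Four thin pieces enclosing a rectangular opening — a picture frame. The two full-height stiles are 927 mm tall; the top rail sits at z = 843 and is 84 mm tall, so the border above the opening is 927 − 843 = 84 mm, matching the stile x-width.


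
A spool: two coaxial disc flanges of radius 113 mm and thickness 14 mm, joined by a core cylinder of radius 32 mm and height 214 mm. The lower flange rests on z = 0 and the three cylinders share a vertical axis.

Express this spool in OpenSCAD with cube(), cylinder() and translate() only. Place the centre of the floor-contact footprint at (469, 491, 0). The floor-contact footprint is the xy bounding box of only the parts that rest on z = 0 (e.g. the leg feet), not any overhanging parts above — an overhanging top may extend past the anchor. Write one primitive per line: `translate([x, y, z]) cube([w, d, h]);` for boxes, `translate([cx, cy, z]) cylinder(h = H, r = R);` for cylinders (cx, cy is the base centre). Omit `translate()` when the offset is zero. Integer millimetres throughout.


translate([469, 491, 0]) cylinder(h = 14, r = 113);
translate([469, 491, 14]) cylinder(h = 214, r = 32);
translate([469, 491, 228]) cylinder(h = 14, r = 113);


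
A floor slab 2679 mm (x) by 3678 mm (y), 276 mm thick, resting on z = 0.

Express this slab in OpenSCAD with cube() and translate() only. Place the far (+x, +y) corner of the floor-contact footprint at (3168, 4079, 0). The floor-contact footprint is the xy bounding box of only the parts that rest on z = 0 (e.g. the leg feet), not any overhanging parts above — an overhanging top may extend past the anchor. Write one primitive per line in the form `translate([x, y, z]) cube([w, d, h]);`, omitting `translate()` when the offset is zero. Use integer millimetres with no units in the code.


translate([489, 401, 0]) cube([2679, 3678, 276]);


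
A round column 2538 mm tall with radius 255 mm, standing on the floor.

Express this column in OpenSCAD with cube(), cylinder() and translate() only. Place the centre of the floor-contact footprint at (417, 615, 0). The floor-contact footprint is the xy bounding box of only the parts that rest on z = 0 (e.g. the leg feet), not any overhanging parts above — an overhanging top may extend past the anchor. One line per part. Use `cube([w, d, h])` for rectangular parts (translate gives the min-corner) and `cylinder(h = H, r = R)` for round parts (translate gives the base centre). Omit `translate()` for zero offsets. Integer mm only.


translate([417, 615, 0]) cylinder(h = 2538, r = 255);


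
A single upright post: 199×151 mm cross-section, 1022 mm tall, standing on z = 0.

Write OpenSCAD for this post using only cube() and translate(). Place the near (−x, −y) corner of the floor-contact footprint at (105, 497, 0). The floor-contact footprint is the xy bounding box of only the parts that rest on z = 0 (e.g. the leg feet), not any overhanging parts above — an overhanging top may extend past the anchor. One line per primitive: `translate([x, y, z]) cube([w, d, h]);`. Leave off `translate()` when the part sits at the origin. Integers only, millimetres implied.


translate([105, 497, 0]) cube([199, 151, 1022]);


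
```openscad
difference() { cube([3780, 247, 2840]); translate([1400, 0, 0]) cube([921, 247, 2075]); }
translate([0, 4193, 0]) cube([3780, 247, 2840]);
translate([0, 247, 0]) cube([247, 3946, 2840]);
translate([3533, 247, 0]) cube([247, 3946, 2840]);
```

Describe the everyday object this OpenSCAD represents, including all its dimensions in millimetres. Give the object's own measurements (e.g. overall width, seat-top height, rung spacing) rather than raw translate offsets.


A single room: four walls, each 2840 mm tall and 247 mm thick, enclosing an outside footprint 3780×4440 mm (x × y), no floor or roof. The front and back walls (−y and +y sides) run the full x-width; the side walls fit between their inner faces. A door opening 921 mm wide and 2075 mm tall is cut through the front wall from the floor up, its −x edge 1400 mm from the wall's −x end.


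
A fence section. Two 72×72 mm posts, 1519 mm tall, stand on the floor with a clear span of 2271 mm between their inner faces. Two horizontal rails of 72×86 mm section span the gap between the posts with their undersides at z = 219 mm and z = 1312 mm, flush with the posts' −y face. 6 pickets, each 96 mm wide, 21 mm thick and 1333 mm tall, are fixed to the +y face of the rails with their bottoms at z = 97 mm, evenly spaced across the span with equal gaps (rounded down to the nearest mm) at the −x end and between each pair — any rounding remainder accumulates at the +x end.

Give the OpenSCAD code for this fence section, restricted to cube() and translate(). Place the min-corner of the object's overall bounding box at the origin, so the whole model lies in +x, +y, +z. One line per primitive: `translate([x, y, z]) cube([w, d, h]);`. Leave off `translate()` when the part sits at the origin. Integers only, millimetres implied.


cube([72, 72, 1519]);
translate([2343, 0, 0]) cube([72, 72, 1519]);
translate([72, 0, 219]) cube([2271, 72, 86]);
translate([72, 0, 1312]) cube([2271, 72, 86]);
translate([314, 72, 97]) cube([96, 21, 1333]);
translate([652, 72, 97]) cube([96, 21, 1333]);
translate([990, 72, 97]) cube([96, 21, 1333]);
translate([1328, 72, 97]) cube([96, 21, 1333]);
translate([1666, 72, 97]) cube([96, 21, 1333]);
translate([2004, 72, 97]) cube([96, 21, 1333]);


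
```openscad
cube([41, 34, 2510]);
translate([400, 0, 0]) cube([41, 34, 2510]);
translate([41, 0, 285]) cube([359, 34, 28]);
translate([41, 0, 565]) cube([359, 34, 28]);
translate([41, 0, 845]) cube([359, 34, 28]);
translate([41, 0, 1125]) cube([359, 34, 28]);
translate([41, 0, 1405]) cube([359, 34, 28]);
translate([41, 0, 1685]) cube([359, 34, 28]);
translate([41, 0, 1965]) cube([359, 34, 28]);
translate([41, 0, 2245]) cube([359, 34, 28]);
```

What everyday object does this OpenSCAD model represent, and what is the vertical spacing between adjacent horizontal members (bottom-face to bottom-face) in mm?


A ladder. The rung spacing is 280 mm.

Two tall 41×34 posts with 8 short bars between them — a ladder. Adjacent rungs sit at z = 285 and z = 565, so the spacing is 565 − 285 = 280 mm.


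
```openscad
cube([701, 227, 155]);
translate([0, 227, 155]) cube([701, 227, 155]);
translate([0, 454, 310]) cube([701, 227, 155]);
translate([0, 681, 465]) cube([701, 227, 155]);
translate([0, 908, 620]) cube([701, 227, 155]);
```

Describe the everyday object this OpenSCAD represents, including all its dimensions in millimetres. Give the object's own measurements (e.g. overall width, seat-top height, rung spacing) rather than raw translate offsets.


A straight staircase of 5 solid steps. Each step is 701 mm wide (x), 227 mm deep (y, the going) and 155 mm tall (the rise). The first step rests on the floor; each subsequent step sits one going further in +y and one rise higher in +z, directly behind and above the previous step with no overlap.


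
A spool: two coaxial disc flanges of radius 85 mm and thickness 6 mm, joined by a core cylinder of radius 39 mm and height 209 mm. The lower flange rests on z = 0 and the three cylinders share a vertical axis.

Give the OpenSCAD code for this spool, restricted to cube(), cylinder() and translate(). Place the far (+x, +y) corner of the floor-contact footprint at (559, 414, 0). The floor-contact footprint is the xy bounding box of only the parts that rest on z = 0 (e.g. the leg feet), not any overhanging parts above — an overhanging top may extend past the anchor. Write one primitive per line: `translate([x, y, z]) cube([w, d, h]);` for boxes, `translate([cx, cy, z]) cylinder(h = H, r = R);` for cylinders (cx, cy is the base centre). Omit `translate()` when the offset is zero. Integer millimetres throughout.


translate([474, 329, 0]) cylinder(h = 6, r = 85);
translate([474, 329, 6]) cylinder(h = 209, r = 39);
translate([474, 329, 215]) cylinder(h = 6, r = 85);


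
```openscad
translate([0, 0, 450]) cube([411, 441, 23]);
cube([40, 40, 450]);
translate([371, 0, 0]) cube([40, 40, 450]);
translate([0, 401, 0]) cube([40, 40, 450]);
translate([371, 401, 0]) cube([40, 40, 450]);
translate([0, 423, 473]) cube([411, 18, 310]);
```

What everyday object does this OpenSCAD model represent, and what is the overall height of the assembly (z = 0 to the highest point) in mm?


A chair. The overall height is 783 mm.

A slab on four corner posts with a tall panel at the back — a chair. The seat slab sits at z = 450 with thickness 23, and the 310 mm backrest starts at the seat top, so the overall height is 450 + 23 + 310 = 783 mm.


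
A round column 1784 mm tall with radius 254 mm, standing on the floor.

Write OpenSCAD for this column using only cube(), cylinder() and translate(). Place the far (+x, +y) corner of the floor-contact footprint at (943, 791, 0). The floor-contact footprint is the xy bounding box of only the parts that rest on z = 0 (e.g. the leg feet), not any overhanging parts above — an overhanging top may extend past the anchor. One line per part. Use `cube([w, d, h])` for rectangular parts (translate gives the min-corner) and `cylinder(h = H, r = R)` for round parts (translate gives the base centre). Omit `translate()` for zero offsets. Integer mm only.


translate([689, 537, 0]) cylinder(h = 1784, r = 254);


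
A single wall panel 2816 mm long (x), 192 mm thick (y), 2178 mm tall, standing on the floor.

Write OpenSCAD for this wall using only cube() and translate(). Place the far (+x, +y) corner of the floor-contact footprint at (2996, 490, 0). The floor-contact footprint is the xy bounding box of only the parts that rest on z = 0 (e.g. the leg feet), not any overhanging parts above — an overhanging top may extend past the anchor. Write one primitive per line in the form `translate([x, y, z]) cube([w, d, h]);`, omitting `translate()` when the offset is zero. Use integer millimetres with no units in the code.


translate([180, 298, 0]) cube([2816, 192, 2178]);


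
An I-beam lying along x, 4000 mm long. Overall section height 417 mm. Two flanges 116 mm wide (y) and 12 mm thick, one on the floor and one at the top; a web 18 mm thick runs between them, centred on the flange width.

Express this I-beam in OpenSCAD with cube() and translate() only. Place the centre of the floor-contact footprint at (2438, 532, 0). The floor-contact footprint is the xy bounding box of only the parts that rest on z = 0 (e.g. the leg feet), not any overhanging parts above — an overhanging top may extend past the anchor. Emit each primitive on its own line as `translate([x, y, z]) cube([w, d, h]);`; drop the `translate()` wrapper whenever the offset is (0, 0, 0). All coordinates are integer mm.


translate([438, 474, 0]) cube([4000, 116, 12]);
translate([438, 523, 12]) cube([4000, 18, 393]);
translate([438, 474, 405]) cube([4000, 116, 12]);


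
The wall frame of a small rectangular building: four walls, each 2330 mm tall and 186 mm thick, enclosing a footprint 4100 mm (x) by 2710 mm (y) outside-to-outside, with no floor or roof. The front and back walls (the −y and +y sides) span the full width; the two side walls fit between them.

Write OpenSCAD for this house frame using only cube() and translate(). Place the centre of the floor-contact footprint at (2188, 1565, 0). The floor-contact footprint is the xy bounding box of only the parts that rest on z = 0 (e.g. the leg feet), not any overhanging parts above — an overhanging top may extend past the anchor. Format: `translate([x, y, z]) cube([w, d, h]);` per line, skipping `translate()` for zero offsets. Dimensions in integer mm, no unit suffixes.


translate([138, 210, 0]) cube([4100, 186, 2330]);
translate([138, 2734, 0]) cube([4100, 186, 2330]);
translate([138, 396, 0]) cube([186, 2338, 2330]);
translate([4052, 396, 0]) cube([186, 2338, 2330]);


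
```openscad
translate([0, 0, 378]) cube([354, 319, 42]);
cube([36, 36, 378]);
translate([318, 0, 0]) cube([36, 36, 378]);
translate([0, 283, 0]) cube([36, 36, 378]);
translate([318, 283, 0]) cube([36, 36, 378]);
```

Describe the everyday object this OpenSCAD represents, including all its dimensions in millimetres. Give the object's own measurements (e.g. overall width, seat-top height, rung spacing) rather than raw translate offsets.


A four-legged stool. The seat is a 354×319×42 mm slab whose top surface is at z = 420 mm; four square legs, each 36×36 mm in cross-section, run from the floor (z = 0) to the underside of the seat, each flush with a corner of the seat.


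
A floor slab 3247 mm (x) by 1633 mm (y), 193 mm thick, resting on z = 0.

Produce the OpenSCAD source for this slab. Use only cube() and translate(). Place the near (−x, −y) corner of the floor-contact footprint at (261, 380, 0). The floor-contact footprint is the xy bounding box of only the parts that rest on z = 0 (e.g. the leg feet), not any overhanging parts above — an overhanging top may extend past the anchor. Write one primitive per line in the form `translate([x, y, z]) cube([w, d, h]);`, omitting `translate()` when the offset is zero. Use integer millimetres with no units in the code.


translate([261, 380, 0]) cube([3247, 1633, 193]);


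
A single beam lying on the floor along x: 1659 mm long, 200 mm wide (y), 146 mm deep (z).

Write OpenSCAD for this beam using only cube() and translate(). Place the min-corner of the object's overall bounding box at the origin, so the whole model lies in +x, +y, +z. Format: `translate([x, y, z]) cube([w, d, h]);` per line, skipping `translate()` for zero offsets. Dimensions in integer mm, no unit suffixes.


cube([1659, 200, 146]);


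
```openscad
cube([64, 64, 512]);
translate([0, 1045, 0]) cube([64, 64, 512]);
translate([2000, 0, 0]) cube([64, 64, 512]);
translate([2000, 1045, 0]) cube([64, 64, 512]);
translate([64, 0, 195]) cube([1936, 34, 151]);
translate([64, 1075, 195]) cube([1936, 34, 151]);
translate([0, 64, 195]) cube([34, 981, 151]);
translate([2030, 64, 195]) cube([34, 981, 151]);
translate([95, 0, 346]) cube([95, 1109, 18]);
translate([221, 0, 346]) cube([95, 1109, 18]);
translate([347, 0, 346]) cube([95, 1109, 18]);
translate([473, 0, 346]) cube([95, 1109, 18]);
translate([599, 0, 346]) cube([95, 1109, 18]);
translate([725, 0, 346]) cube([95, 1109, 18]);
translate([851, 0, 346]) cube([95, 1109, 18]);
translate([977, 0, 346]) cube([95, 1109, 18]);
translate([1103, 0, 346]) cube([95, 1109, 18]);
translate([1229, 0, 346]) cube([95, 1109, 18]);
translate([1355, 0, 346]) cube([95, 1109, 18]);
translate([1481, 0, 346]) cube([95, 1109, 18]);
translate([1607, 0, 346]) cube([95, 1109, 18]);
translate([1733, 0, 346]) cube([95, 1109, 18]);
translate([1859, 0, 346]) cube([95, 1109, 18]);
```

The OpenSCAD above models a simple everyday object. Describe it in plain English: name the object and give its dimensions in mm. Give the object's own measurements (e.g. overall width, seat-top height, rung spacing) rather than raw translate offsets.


A bed frame 2064 mm long (x) by 1109 mm wide (y). Four 64×64 mm corner posts, 512 mm tall, at the corners of the footprint. Four rails of 34 mm thickness and 151 mm height run between adjacent posts with their undersides at z = 195 mm, their outer faces flush with the outside of the frame (the two x-running rails run between the posts' inner faces; the two y-running rails run between the posts' inner faces). 15 slats, each 95 mm wide (x) and 18 mm thick, lie across the top of the two x-running rails, running the full 1109 mm width of the frame in y; along x they sit between the end posts with a 31 mm gap after the −x posts and between neighbouring slats, leaving 46 mm before the +x posts.


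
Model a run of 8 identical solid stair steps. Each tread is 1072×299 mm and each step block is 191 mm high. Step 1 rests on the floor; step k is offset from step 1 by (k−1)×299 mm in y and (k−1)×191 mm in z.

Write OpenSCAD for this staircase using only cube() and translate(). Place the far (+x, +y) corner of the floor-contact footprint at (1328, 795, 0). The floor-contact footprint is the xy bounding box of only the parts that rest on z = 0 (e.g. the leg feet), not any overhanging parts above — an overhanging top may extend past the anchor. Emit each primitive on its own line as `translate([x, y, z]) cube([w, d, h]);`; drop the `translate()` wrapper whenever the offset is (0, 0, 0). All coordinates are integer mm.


translate([256, 496, 0]) cube([1072, 299, 191]);
translate([256, 795, 191]) cube([1072, 299, 191]);
translate([256, 1094, 382]) cube([1072, 299, 191]);
translate([256, 1393, 573]) cube([1072, 299, 191]);
translate([256, 1692, 764]) cube([1072, 299, 191]);
translate([256, 1991, 955]) cube([1072, 299, 191]);
translate([256, 2290, 1146]) cube([1072, 299, 191]);
translate([256, 2589, 1337]) cube([1072, 299, 191]);


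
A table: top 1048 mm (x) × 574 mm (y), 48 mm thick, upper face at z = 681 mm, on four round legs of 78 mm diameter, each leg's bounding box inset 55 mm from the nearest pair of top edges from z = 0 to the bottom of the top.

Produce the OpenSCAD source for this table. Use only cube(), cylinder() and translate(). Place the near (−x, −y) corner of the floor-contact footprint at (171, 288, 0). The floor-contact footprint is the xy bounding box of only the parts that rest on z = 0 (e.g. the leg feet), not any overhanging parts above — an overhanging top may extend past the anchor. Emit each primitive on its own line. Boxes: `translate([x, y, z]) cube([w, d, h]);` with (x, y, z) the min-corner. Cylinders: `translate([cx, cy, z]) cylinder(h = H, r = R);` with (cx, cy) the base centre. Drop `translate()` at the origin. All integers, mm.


translate([116, 233, 633]) cube([1048, 574, 48]);
translate([210, 327, 0]) cylinder(h = 633, r = 39);
translate([1070, 327, 0]) cylinder(h = 633, r = 39);
translate([210, 713, 0]) cylinder(h = 633, r = 39);
translate([1070, 713, 0]) cylinder(h = 633, r = 39);


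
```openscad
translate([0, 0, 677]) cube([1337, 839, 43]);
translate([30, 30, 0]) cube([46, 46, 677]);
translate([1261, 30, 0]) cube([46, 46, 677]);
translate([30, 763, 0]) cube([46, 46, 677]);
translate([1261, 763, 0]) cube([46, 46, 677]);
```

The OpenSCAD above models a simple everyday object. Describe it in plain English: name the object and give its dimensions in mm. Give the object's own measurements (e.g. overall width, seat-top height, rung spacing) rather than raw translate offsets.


A table: top 1337 mm (x) × 839 mm (y), 43 mm thick, upper face at z = 720 mm, on four 46×46 mm square legs, each inset 30 mm from the nearest pair of top edges from z = 0 to the bottom of the top.


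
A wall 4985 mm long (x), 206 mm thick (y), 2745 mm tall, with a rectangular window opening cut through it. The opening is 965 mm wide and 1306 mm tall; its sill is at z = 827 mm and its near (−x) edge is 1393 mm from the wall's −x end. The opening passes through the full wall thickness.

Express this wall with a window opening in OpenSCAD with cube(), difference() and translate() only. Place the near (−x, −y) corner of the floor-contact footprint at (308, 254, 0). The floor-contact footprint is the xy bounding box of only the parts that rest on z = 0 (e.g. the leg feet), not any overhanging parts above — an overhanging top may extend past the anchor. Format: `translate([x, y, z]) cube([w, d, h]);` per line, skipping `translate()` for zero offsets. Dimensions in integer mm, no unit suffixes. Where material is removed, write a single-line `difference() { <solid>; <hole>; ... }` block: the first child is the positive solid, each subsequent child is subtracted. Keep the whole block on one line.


difference() { translate([308, 254, 0]) cube([4985, 206, 2745]); translate([1701, 254, 827]) cube([965, 206, 1306]); }


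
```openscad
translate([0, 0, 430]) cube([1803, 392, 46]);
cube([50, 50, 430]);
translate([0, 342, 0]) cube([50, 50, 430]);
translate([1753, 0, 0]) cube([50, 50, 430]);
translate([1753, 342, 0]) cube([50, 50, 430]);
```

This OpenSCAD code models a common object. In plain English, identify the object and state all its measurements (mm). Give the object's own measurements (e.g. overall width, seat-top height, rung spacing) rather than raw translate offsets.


A long wooden bench with a 1803 mm (x) × 392 mm (y) seat, 46 mm thick, its top surface 476 mm above the floor. Four 50 mm square legs at the seat corners, flush with the edges, run from z = 0 to the seat underside.


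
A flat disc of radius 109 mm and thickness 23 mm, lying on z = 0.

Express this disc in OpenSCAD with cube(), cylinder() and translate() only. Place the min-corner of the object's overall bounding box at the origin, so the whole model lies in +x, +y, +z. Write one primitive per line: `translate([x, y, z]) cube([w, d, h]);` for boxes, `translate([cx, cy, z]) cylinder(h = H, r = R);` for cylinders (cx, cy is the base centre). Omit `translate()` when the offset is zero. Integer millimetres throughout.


translate([109, 109, 0]) cylinder(h = 23, r = 109);


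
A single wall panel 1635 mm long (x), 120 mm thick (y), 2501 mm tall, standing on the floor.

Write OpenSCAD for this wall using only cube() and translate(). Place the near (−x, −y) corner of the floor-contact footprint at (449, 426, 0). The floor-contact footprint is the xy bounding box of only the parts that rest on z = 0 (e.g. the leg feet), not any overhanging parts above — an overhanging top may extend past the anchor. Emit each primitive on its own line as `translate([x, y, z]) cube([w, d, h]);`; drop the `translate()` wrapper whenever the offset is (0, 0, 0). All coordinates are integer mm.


translate([449, 426, 0]) cube([1635, 120, 2501]);
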